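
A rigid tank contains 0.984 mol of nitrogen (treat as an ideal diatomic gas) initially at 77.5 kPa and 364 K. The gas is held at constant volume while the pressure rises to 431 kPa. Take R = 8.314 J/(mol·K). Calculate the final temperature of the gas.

V₁ = nRT₁/P₁ = 0.984×8.314×364/77.5 = 38.4 L.
Isochoric: V stays 38.4 L; P/T = const ⇒ T₂ = 2020 K, P₂ = 431 kPa.

2020 K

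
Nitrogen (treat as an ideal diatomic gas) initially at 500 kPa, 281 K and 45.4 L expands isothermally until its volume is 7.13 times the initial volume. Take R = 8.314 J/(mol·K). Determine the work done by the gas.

n = P₁V₁/(RT₁) = 500×45.4/(8.314×281) = 9.72 mol.
Isothermal: T stays 281 K; PV = const ⇒ V₂ = 324 L, P₂ = 70.1 kPa.
W = nRT ln(V₂/V₁) = 9.72×8.314×281×ln(7.13) = 44600 J.

44600 J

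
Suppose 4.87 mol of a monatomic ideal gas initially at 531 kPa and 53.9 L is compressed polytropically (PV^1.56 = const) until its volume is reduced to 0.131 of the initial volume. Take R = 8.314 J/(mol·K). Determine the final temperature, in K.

T₁ = P₁V₁/(nR) = 531×53.9/(4.87×8.314) = 707 K.
Polytropic n=1.56: T₂ = T₁(V₁/V₂)^(n−1) = 707×(7.63)^0.56 = 2210 K; P₂ = P₁(V₁/V₂)^n = 12700 kPa.

2210 K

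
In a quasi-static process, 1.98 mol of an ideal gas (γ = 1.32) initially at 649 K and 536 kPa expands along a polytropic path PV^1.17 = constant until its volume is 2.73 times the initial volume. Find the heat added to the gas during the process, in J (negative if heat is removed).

4620 J

V₁ = nRT₁/P₁ = 1.98×8.314×649/536 = 19.9 L.
Polytropic n=1.17: T₂ = T₁(V₁/V₂)^(n−1) = 649×(0.366)^0.17 = 547 K; P₂ = P₁(V₁/V₂)^n = 166 kPa.
W = (P₁V₁−P₂V₂)/(n−1) = (536×19.9−166×54.4)/0.17 = 9860 J.
ΔU = nCvΔT = 1.98×26.0×(547−649) = -5240 J.
Q = ΔU + W = 4620 J.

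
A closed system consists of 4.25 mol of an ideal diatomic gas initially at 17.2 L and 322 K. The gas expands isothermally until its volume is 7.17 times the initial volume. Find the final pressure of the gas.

P₁ = nRT₁/V₁ = 4.25×8.314×322/17.2 = 661 kPa.
Isothermal: T stays 322 K; PV = const ⇒ V₂ = 123 L, P₂ = 92.3 kPa.

92.3 kPa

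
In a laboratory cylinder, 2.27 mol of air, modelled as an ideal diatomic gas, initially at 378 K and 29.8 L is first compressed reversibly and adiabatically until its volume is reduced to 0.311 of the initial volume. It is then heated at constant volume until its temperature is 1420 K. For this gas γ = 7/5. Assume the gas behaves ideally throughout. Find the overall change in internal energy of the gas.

49200 J

P₁ = nRT₁/V₁ = 2.27×8.314×378/29.8 = 239 kPa.
Step 1 — Adiabatic: TV^(γ−1) = const ⇒ T₂ = 378×(3.22)^0.400 = 603 K; PV^γ = const ⇒ P₂ = 1230 kPa.
ΔU = nCvΔT = 2.27×20.8×(603−378) = 10600 J.
Q = 0 for an adiabatic process, so W = −ΔU = -10600 J.
State after step 1: P = 1230 kPa, V = 9.27 L, T = 603 K.
Step 2 — Isochoric: V stays 9.27 L; P/T = const ⇒ T₂ = 1420 K, P₂ = 2890 kPa.
W = 0 (no volume change).
ΔU = nCvΔT = 2.27×20.8×(1420−603) = 38500 J.
Q = ΔU = 38500 J.
Net over both steps: W = -10600 J, Q = 38500 J, ΔU = 49200 J.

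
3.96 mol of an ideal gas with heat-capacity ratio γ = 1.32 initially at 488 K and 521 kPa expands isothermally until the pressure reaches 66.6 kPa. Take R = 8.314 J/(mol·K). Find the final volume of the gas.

241 L

V₁ = nRT₁/P₁ = 3.96×8.314×488/521 = 30.8 L.
Isothermal: T stays 488 K; PV = const ⇒ V₂ = 241 L, P₂ = 66.6 kPa.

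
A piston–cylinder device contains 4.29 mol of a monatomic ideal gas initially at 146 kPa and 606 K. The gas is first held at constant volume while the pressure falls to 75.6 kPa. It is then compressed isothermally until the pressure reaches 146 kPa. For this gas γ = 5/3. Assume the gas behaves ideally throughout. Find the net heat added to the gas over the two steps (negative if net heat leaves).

-23000 J

V₁ = nRT₁/P₁ = 4.29×8.314×606/146 = 148 L.
Step 1 — Isochoric: V stays 148 L; P/T = const ⇒ T₂ = 314 K, P₂ = 75.6 kPa.
W = 0 (no volume change).
ΔU = nCvΔT = 4.29×12.5×(314−606) = -15600 J.
Q = ΔU = -15600 J.
State after step 1: P = 75.6 kPa, V = 148 L, T = 314 K.
Step 2 — Isothermal: T stays 314 K; PV = const ⇒ V₂ = 76.7 L, P₂ = 146 kPa.
ΔU = 0 (ideal gas, T constant).
W = nRT ln(V₂/V₁) = 4.29×8.314×314×ln(0.518) = -7370 J.
Q = ΔU + W = -7370 J.
Net over both steps: W = -7370 J, Q = -23000 J, ΔU = -15600 J.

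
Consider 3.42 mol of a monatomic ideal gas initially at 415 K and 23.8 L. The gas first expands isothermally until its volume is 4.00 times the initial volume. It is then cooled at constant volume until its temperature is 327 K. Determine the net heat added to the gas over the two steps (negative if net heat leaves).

P₁ = nRT₁/V₁ = 3.42×8.314×415/23.8 = 496 kPa.
Step 1 — Isothermal: T stays 415 K; PV = const ⇒ V₂ = 95.2 L, P₂ = 124 kPa.
ΔU = 0 (ideal gas, T constant).
W = nRT ln(V₂/V₁) = 3.42×8.314×415×ln(4.00) = 16400 J.
Q = ΔU + W = 16400 J.
State after step 1: P = 124 kPa, V = 95.2 L, T = 415 K.
Step 2 — Isochoric: V stays 95.2 L; P/T = const ⇒ T₂ = 327 K, P₂ = 97.7 kPa.
W = 0 (no volume change).
ΔU = nCvΔT = 3.42×12.5×(327−415) = -3750 J.
Q = ΔU = -3750 J.
Net over both steps: W = 16400 J, Q = 12600 J, ΔU = -3750 J.

12600 J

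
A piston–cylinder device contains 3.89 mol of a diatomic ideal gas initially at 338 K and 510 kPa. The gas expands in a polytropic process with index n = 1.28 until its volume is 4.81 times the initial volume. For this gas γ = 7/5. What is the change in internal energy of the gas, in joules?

V₁ = nRT₁/P₁ = 3.89×8.314×338/510 = 21.4 L.
Polytropic n=1.28: T₂ = T₁(V₁/V₂)^(n−1) = 338×(0.208)^0.28 = 218 K; P₂ = P₁(V₁/V₂)^n = 68.3 kPa.
For an ideal gas ΔU = nCvΔT with Cv = (5/2)R = 20.8 J/(mol·K).
ΔU = 3.89×20.8×(218−338) = -9720 J.

-9720 J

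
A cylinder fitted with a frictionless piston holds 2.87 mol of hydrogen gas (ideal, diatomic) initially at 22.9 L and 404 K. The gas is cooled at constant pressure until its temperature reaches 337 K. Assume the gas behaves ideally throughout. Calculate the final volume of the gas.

19.1 L

P₁ = nRT₁/V₁ = 2.87×8.314×404/22.9 = 421 kPa.
Isobaric: P stays 421 kPa; V/T = const ⇒ T₂ = 337 K, V₂ = 19.1 L.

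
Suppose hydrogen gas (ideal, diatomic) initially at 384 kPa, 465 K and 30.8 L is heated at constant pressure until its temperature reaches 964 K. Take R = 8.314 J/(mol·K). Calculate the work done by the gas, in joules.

n = P₁V₁/(RT₁) = 384×30.8/(8.314×465) = 3.06 mol.
Isobaric: P stays 384 kPa; V/T = const ⇒ T₂ = 964 K, V₂ = 63.9 L.
W = PΔV = 384×(63.9−30.8) kPa·L = 12700 J.

12700 J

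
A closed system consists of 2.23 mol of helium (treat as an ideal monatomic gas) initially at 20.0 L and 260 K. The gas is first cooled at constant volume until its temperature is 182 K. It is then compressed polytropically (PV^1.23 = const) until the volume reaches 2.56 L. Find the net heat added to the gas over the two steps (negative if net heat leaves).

-7980 J

P₁ = nRT₁/V₁ = 2.23×8.314×260/20.0 = 241 kPa.
Step 1 — Isochoric: V stays 20.0 L; P/T = const ⇒ T₂ = 182 K, P₂ = 169 kPa.
W = 0 (no volume change).
ΔU = nCvΔT = 2.23×12.5×(182−260) = -2170 J.
Q = ΔU = -2170 J.
State after step 1: P = 169 kPa, V = 20.0 L, T = 182 K.
Step 2 — Polytropic n=1.23: T₂ = T₁(V₁/V₂)^(n−1) = 182×(7.81)^0.23 = 292 K; P₂ = P₁(V₁/V₂)^n = 2110 kPa.
W = (P₁V₁−P₂V₂)/(n−1) = (169×20.0−2110×2.56)/0.23 = -8870 J.
ΔU = nCvΔT = 2.23×12.5×(292−182) = 3060 J.
Q = ΔU + W = -5810 J.
Net over both steps: W = -8870 J, Q = -7980 J, ΔU = 890 J.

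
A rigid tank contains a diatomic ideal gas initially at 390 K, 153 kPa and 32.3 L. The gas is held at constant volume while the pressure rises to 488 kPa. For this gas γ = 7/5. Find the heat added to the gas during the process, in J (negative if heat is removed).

n = P₁V₁/(RT₁) = 153×32.3/(8.314×390) = 1.52 mol.
Isochoric: V stays 32.3 L; P/T = const ⇒ T₂ = 1240 K, P₂ = 488 kPa.
W = 0 (no volume change).
ΔU = nCvΔT = 1.52×20.8×(1240−390) = 27100 J.
Q = ΔU = 27100 J.

27100 J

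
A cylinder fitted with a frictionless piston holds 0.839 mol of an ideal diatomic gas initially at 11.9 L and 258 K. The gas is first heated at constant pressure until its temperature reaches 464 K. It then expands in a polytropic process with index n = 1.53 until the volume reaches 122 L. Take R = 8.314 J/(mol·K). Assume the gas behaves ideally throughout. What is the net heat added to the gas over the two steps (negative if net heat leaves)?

3830 J

P₁ = nRT₁/V₁ = 0.839×8.314×258/11.9 = 151 kPa.
Step 1 — Isobaric: P stays 151 kPa; V/T = const ⇒ T₂ = 464 K, V₂ = 21.4 L.
W = PΔV = 151×(21.4−11.9) kPa·L = 1440 J.
ΔU = nCvΔT = 0.839×20.8×(464−258) = 3590 J.
Q = ΔU + W = nCpΔT = 5030 J.
State after step 1: P = 151 kPa, V = 21.4 L, T = 464 K.
Step 2 — Polytropic n=1.53: T₂ = T₁(V₁/V₂)^(n−1) = 464×(0.175)^0.53 = 184 K; P₂ = P₁(V₁/V₂)^n = 10.5 kPa.
W = (P₁V₁−P₂V₂)/(n−1) = (151×21.4−10.5×122)/0.53 = 3680 J.
ΔU = nCvΔT = 0.839×20.8×(184−464) = -4870 J.
Q = ΔU + W = -1200 J.
Net over both steps: W = 5120 J, Q = 3830 J, ΔU = -1280 J.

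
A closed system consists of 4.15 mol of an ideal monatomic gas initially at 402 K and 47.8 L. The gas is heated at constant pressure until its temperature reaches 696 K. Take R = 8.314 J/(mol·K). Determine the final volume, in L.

82.8 L

P₁ = nRT₁/V₁ = 4.15×8.314×402/47.8 = 290 kPa.
Isobaric: P stays 290 kPa; V/T = const ⇒ T₂ = 696 K, V₂ = 82.8 L.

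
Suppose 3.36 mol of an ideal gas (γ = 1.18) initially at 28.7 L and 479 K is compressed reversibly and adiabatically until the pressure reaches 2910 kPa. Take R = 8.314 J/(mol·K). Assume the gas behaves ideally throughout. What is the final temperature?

633 K

P₁ = nRT₁/V₁ = 3.36×8.314×479/28.7 = 466 kPa.
Adiabatic: T₂/T₁ = (P₂/P₁)^((γ−1)/γ) ⇒ T₂ = 479×(6.24)^0.153 = 633 K; V₂ = 6.08 L.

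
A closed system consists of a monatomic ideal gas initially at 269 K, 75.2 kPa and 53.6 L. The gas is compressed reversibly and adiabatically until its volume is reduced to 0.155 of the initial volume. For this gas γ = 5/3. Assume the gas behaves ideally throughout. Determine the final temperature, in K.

Adiabatic: TV^(γ−1) = const ⇒ T₂ = 269×(6.45)^0.667 = 932 K; PV^γ = const ⇒ P₂ = 1680 kPa.

932 K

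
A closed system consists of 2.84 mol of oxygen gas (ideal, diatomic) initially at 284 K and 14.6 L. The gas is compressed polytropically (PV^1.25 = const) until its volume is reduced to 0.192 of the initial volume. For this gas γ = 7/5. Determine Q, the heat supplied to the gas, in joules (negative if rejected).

P₁ = nRT₁/V₁ = 2.84×8.314×284/14.6 = 459 kPa.
Polytropic n=1.25: T₂ = T₁(V₁/V₂)^(n−1) = 284×(5.21)^0.25 = 429 K; P₂ = P₁(V₁/V₂)^n = 3610 kPa.
W = (P₁V₁−P₂V₂)/(n−1) = (459×14.6−3610×2.80)/0.25 = -13700 J.
ΔU = nCvΔT = 2.84×20.8×(429−284) = 8560 J.
Q = ΔU + W = -5140 J.

-5140 J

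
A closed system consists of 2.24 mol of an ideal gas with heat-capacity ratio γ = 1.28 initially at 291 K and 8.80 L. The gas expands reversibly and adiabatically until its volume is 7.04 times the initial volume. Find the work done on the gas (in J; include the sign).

-8150 J

P₁ = nRT₁/V₁ = 2.24×8.314×291/8.80 = 616 kPa.
Adiabatic: TV^(γ−1) = const ⇒ T₂ = 291×(0.142)^0.280 = 168 K; PV^γ = const ⇒ P₂ = 50.6 kPa.
ΔU = nCvΔT = 2.24×29.7×(168−291) = -8150 J.
Q = 0 for an adiabatic process, so W = −ΔU = 8150 J.
Work done on the gas = −W_by = -8150 J.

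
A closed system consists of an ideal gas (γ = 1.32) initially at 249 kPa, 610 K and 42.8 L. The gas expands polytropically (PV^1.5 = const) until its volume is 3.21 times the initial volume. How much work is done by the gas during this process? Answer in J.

9420 J

n = P₁V₁/(RT₁) = 249×42.8/(8.314×610) = 2.10 mol.
Polytropic n=1.5: T₂ = T₁(V₁/V₂)^(n−1) = 610×(0.312)^0.50 = 340 K; P₂ = P₁(V₁/V₂)^n = 43.3 kPa.
W = (P₁V₁−P₂V₂)/(n−1) = (249×42.8−43.3×137)/0.50 = 9420 J.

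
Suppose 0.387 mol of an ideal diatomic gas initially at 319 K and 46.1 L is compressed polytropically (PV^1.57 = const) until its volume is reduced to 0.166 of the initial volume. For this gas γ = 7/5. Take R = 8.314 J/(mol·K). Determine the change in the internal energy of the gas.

P₁ = nRT₁/V₁ = 0.387×8.314×319/46.1 = 22.3 kPa.
Polytropic n=1.57: T₂ = T₁(V₁/V₂)^(n−1) = 319×(6.02)^0.57 = 888 K; P₂ = P₁(V₁/V₂)^n = 373 kPa.
For an ideal gas ΔU = nCvΔT with Cv = (5/2)R = 20.8 J/(mol·K).
ΔU = 0.387×20.8×(888−319) = 4580 J.

4580 J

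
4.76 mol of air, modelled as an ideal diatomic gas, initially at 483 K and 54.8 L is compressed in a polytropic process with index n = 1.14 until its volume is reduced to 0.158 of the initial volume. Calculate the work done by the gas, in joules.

-40200 J

P₁ = nRT₁/V₁ = 4.76×8.314×483/54.8 = 349 kPa.
Polytropic n=1.14: T₂ = T₁(V₁/V₂)^(n−1) = 483×(6.33)^0.14 = 625 K; P₂ = P₁(V₁/V₂)^n = 2860 kPa.
W = (P₁V₁−P₂V₂)/(n−1) = (349×54.8−2860×8.66)/0.14 = -40200 J.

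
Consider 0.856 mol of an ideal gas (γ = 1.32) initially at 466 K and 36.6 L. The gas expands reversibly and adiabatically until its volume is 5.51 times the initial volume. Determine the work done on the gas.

P₁ = nRT₁/V₁ = 0.856×8.314×466/36.6 = 90.6 kPa.
Adiabatic: TV^(γ−1) = const ⇒ T₂ = 466×(0.181)^0.320 = 270 K; PV^γ = const ⇒ P₂ = 9.53 kPa.
ΔU = nCvΔT = 0.856×26.0×(270−466) = -4360 J.
Q = 0 for an adiabatic process, so W = −ΔU = 4360 J.
Work done on the gas = −W_by = -4360 J.

-4360 J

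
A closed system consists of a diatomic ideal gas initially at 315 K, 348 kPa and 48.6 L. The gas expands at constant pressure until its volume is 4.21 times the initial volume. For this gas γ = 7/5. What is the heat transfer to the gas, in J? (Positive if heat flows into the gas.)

n = P₁V₁/(RT₁) = 348×48.6/(8.314×315) = 6.46 mol.
Isobaric: P stays 348 kPa; V/T = const ⇒ T₂ = 1330 K, V₂ = 205 L.
W = PΔV = 348×(205−48.6) kPa·L = 54300 J.
ΔU = nCvΔT = 6.46×20.8×(1330−315) = 136000 J.
Q = ΔU + W = nCpΔT = 190000 J.

190000 J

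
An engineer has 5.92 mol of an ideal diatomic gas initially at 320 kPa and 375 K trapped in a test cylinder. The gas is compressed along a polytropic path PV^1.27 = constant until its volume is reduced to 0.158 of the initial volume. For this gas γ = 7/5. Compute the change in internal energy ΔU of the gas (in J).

V₁ = nRT₁/P₁ = 5.92×8.314×375/320 = 57.7 L.
Polytropic n=1.27: T₂ = T₁(V₁/V₂)^(n−1) = 375×(6.33)^0.27 = 617 K; P₂ = P₁(V₁/V₂)^n = 3330 kPa.
For an ideal gas ΔU = nCvΔT with Cv = (5/2)R = 20.8 J/(mol·K).
ΔU = 5.92×20.8×(617−375) = 29800 J.

29800 J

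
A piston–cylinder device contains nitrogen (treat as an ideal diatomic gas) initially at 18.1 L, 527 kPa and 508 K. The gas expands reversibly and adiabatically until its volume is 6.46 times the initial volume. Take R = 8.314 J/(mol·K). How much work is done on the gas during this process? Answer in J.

n = P₁V₁/(RT₁) = 527×18.1/(8.314×508) = 2.26 mol.
Adiabatic: TV^(γ−1) = const ⇒ T₂ = 508×(0.155)^0.400 = 241 K; PV^γ = const ⇒ P₂ = 38.7 kPa.
ΔU = nCvΔT = 2.26×20.8×(241−508) = -12500 J.
Q = 0 for an adiabatic process, so W = −ΔU = 12500 J.
Work done on the gas = −W_by = -12500 J.

-12500 J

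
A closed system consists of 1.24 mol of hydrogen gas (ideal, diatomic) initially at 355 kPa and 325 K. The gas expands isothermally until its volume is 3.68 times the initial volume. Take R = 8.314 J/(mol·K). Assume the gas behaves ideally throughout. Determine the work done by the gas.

4370 J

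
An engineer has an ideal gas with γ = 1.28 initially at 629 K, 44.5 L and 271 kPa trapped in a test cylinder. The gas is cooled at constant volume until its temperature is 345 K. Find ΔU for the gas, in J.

n = P₁V₁/(RT₁) = 271×44.5/(8.314×629) = 2.31 mol.
Isochoric: V stays 44.5 L; P/T = const ⇒ T₂ = 345 K, P₂ = 149 kPa.
For an ideal gas ΔU = nCvΔT with Cv = R/(γ−1) = 29.7 J/(mol·K).
ΔU = 2.31×29.7×(345−629) = -19400 J.

-19400 J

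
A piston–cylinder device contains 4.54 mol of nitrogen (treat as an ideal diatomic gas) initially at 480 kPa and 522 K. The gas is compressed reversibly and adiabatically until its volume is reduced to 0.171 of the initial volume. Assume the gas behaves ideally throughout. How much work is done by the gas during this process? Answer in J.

-50600 J

V₁ = nRT₁/P₁ = 4.54×8.314×522/480 = 41.0 L.
Adiabatic: TV^(γ−1) = const ⇒ T₂ = 522×(5.85)^0.400 = 1060 K; PV^γ = const ⇒ P₂ = 5690 kPa.
ΔU = nCvΔT = 4.54×20.8×(1060−522) = 50600 J.
Q = 0 for an adiabatic process, so W = −ΔU = -50600 J.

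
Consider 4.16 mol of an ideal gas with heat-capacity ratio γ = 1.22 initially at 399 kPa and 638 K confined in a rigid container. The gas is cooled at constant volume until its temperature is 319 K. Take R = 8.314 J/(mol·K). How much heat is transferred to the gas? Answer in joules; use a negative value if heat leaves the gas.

-50200 J

V₁ = nRT₁/P₁ = 4.16×8.314×638/399 = 55.3 L.
Isochoric: V stays 55.3 L; P/T = const ⇒ T₂ = 319 K, P₂ = 200 kPa.
W = 0 (no volume change).
ΔU = nCvΔT = 4.16×37.8×(319−638) = -50200 J.
Q = ΔU = -50200 J.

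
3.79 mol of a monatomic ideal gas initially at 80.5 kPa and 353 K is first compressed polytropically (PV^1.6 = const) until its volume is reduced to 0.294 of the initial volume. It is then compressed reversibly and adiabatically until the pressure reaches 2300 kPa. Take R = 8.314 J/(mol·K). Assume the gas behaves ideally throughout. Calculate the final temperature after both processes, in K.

1280 K

V₁ = nRT₁/P₁ = 3.79×8.314×353/80.5 = 138 L.
Step 1 — Polytropic n=1.6: T₂ = T₁(V₁/V₂)^(n−1) = 353×(3.40)^0.60 = 736 K; P₂ = P₁(V₁/V₂)^n = 571 kPa.
W = (P₁V₁−P₂V₂)/(n−1) = (80.5×138−571×40.6)/0.60 = -20100 J.
ΔU = nCvΔT = 3.79×12.5×(736−353) = 18100 J.
Q = ΔU + W = -2010 J.
State after step 1: P = 571 kPa, V = 40.6 L, T = 736 K.
Step 2 — Adiabatic: T₂/T₁ = (P₂/P₁)^((γ−1)/γ) ⇒ T₂ = 736×(4.03)^0.400 = 1280 K; V₂ = 17.6 L.
ΔU = nCvΔT = 3.79×12.5×(1280−736) = 26000 J.
Q = 0 for an adiabatic process, so W = −ΔU = -26000 J.
Net over both steps: W = -46100 J, Q = -2010 J, ΔU = 44000 J.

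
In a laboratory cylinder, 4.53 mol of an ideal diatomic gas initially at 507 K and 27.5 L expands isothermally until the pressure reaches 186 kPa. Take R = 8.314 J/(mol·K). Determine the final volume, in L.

P₁ = nRT₁/V₁ = 4.53×8.314×507/27.5 = 694 kPa.
Isothermal: T stays 507 K; PV = const ⇒ V₂ = 103 L, P₂ = 186 kPa.

103 L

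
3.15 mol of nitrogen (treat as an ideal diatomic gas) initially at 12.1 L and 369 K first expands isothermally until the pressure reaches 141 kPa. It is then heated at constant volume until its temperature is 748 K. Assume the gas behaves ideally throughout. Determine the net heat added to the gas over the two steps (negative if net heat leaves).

41600 J

P₁ = nRT₁/V₁ = 3.15×8.314×369/12.1 = 799 kPa.
Step 1 — Isothermal: T stays 369 K; PV = const ⇒ V₂ = 68.5 L, P₂ = 141 kPa.
ΔU = 0 (ideal gas, T constant).
W = nRT ln(V₂/V₁) = 3.15×8.314×369×ln(5.66) = 16800 J.
Q = ΔU + W = 16800 J.
State after step 1: P = 141 kPa, V = 68.5 L, T = 369 K.
Step 2 — Isochoric: V stays 68.5 L; P/T = const ⇒ T₂ = 748 K, P₂ = 286 kPa.
W = 0 (no volume change).
ΔU = nCvΔT = 3.15×20.8×(748−369) = 24800 J.
Q = ΔU = 24800 J.
Net over both steps: W = 16800 J, Q = 41600 J, ΔU = 24800 J.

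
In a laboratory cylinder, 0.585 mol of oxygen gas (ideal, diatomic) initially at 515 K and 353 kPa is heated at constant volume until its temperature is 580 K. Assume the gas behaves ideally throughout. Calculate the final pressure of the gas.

V₁ = nRT₁/P₁ = 0.585×8.314×515/353 = 7.10 L.
Isochoric: V stays 7.10 L; P/T = const ⇒ T₂ = 580 K, P₂ = 398 kPa.

398 kPa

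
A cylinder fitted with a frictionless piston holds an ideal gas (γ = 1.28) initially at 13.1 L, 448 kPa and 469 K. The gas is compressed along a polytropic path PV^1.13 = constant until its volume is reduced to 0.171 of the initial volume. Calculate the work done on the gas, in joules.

11700 J

n = P₁V₁/(RT₁) = 448×13.1/(8.314×469) = 1.51 mol.
Polytropic n=1.13: T₂ = T₁(V₁/V₂)^(n−1) = 469×(5.85)^0.13 = 590 K; P₂ = P₁(V₁/V₂)^n = 3300 kPa.
W = (P₁V₁−P₂V₂)/(n−1) = (448×13.1−3300×2.24)/0.13 = -11700 J.
Work done on the gas = −W_by = 11700 J.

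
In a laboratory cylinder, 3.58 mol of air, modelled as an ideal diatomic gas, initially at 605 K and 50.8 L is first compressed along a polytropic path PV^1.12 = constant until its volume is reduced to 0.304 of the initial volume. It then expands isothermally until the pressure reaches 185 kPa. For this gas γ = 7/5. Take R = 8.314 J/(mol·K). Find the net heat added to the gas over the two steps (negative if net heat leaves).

25100 J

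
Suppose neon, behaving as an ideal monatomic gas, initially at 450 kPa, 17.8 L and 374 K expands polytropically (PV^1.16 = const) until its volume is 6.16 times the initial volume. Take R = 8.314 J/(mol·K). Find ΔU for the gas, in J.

n = P₁V₁/(RT₁) = 450×17.8/(8.314×374) = 2.58 mol.
Polytropic n=1.16: T₂ = T₁(V₁/V₂)^(n−1) = 374×(0.162)^0.16 = 280 K; P₂ = P₁(V₁/V₂)^n = 54.6 kPa.
For an ideal gas ΔU = nCvΔT with Cv = (3/2)R = 12.5 J/(mol·K).
ΔU = 2.58×12.5×(280−374) = -3030 J.

-3030 J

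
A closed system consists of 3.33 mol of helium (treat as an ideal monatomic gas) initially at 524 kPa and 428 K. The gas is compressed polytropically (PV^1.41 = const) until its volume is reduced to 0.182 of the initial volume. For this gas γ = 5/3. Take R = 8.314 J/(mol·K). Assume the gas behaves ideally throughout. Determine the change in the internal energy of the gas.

V₁ = nRT₁/P₁ = 3.33×8.314×428/524 = 22.6 L.
Polytropic n=1.41: T₂ = T₁(V₁/V₂)^(n−1) = 428×(5.49)^0.41 = 861 K; P₂ = P₁(V₁/V₂)^n = 5790 kPa.
For an ideal gas ΔU = nCvΔT with Cv = (3/2)R = 12.5 J/(mol·K).
ΔU = 3.33×12.5×(861−428) = 18000 J.

18000 J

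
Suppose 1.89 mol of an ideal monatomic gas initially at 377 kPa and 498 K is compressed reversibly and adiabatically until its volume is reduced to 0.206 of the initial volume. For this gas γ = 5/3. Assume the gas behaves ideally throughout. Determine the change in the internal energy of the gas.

21900 J

V₁ = nRT₁/P₁ = 1.89×8.314×498/377 = 20.8 L.
Adiabatic: TV^(γ−1) = const ⇒ T₂ = 498×(4.85)^0.667 = 1430 K; PV^γ = const ⇒ P₂ = 5250 kPa.
For an ideal gas ΔU = nCvΔT with Cv = (3/2)R = 12.5 J/(mol·K).
ΔU = 1.89×12.5×(1430−498) = 21900 J.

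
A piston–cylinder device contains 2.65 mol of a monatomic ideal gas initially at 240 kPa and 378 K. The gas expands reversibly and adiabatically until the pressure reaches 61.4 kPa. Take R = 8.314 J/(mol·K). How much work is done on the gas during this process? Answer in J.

V₁ = nRT₁/P₁ = 2.65×8.314×378/240 = 34.7 L.
Adiabatic: T₂/T₁ = (P₂/P₁)^((γ−1)/γ) ⇒ T₂ = 378×(0.256)^0.400 = 219 K; V₂ = 78.6 L.
ΔU = nCvΔT = 2.65×12.5×(219−378) = -5250 J.
Q = 0 for an adiabatic process, so W = −ΔU = 5250 J.
Work done on the gas = −W_by = -5250 J.

-5250 J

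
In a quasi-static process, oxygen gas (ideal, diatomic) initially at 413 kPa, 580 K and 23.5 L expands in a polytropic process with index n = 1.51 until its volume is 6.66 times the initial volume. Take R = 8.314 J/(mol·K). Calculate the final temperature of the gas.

221 K

Polytropic n=1.51: T₂ = T₁(V₁/V₂)^(n−1) = 580×(0.150)^0.51 = 221 K; P₂ = P₁(V₁/V₂)^n = 23.6 kPa.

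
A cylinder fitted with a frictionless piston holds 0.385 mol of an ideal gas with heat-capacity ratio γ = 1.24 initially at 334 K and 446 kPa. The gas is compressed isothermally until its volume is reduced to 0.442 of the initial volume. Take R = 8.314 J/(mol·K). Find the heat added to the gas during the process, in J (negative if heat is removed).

-873 J

V₁ = nRT₁/P₁ = 0.385×8.314×334/446 = 2.40 L.
Isothermal: T stays 334 K; PV = const ⇒ V₂ = 1.06 L, P₂ = 1010 kPa.
ΔU = 0 (ideal gas, T constant).
W = nRT ln(V₂/V₁) = 0.385×8.314×334×ln(0.442) = -873 J.
Q = ΔU + W = -873 J.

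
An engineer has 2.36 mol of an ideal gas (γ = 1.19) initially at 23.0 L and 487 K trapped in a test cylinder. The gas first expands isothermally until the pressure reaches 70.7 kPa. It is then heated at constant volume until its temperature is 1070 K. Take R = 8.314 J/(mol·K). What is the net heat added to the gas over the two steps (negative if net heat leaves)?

P₁ = nRT₁/V₁ = 2.36×8.314×487/23.0 = 415 kPa.
Step 1 — Isothermal: T stays 487 K; PV = const ⇒ V₂ = 135 L, P₂ = 70.7 kPa.
ΔU = 0 (ideal gas, T constant).
W = nRT ln(V₂/V₁) = 2.36×8.314×487×ln(5.88) = 16900 J.
Q = ΔU + W = 16900 J.
State after step 1: P = 70.7 kPa, V = 135 L, T = 487 K.
Step 2 — Isochoric: V stays 135 L; P/T = const ⇒ T₂ = 1070 K, P₂ = 155 kPa.
W = 0 (no volume change).
ΔU = nCvΔT = 2.36×43.8×(1070−487) = 60200 J.
Q = ΔU = 60200 J.
Net over both steps: W = 16900 J, Q = 77100 J, ΔU = 60200 J.

77100 J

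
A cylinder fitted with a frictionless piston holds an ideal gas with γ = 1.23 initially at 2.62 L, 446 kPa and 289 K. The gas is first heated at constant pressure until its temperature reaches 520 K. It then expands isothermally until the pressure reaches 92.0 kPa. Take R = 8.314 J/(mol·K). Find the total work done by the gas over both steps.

4250 J

n = P₁V₁/(RT₁) = 446×2.62/(8.314×289) = 0.486 mol.
Step 1 — Isobaric: P stays 446 kPa; V/T = const ⇒ T₂ = 520 K, V₂ = 4.71 L.
W = PΔV = 446×(4.71−2.62) kPa·L = 934 J.
ΔU = nCvΔT = 0.486×36.1×(520−289) = 4060 J.
Q = ΔU + W = nCpΔT = 4990 J.
State after step 1: P = 446 kPa, V = 4.71 L, T = 520 K.
Step 2 — Isothermal: T stays 520 K; PV = const ⇒ V₂ = 22.9 L, P₂ = 92.0 kPa.
ΔU = 0 (ideal gas, T constant).
W = nRT ln(V₂/V₁) = 0.486×8.314×520×ln(4.85) = 3320 J.
Q = ΔU + W = 3320 J.
Net over both steps: W = 4250 J, Q = 8310 J, ΔU = 4060 J.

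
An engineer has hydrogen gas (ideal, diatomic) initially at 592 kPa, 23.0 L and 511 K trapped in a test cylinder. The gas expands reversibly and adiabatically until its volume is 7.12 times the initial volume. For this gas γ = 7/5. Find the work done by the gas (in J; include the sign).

18500 J

n = P₁V₁/(RT₁) = 592×23.0/(8.314×511) = 3.20 mol.
Adiabatic: TV^(γ−1) = const ⇒ T₂ = 511×(0.140)^0.400 = 233 K; PV^γ = const ⇒ P₂ = 37.9 kPa.
ΔU = nCvΔT = 3.20×20.8×(233−511) = -18500 J.
Q = 0 for an adiabatic process, so W = −ΔU = 18500 J.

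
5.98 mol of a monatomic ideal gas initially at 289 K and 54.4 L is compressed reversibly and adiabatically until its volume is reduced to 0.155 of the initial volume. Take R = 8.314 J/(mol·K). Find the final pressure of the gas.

5910 kPa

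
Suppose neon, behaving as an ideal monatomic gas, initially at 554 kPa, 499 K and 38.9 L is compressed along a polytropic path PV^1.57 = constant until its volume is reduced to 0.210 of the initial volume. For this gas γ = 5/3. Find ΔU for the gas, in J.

46400 J

n = P₁V₁/(RT₁) = 554×38.9/(8.314×499) = 5.19 mol.
Polytropic n=1.57: T₂ = T₁(V₁/V₂)^(n−1) = 499×(4.76)^0.57 = 1210 K; P₂ = P₁(V₁/V₂)^n = 6420 kPa.
For an ideal gas ΔU = nCvΔT with Cv = (3/2)R = 12.5 J/(mol·K).
ΔU = 5.19×12.5×(1210−499) = 46400 J.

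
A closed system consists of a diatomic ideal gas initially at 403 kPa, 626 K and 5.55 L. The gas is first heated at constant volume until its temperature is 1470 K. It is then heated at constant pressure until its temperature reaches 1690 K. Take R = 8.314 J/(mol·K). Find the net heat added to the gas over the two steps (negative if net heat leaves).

10300 J

n = P₁V₁/(RT₁) = 403×5.55/(8.314×626) = 0.430 mol.
Step 1 — Isochoric: V stays 5.55 L; P/T = const ⇒ T₂ = 1470 K, P₂ = 946 kPa.
W = 0 (no volume change).
ΔU = nCvΔT = 0.430×20.8×(1470−626) = 7540 J.
Q = ΔU = 7540 J.
State after step 1: P = 946 kPa, V = 5.55 L, T = 1470 K.
Step 2 — Isobaric: P stays 946 kPa; V/T = const ⇒ T₂ = 1690 K, V₂ = 6.38 L.
W = PΔV = 946×(6.38−5.55) kPa·L = 786 J.
ΔU = nCvΔT = 0.430×20.8×(1690−1470) = 1970 J.
Q = ΔU + W = nCpΔT = 2750 J.
Net over both steps: W = 786 J, Q = 10300 J, ΔU = 9500 J.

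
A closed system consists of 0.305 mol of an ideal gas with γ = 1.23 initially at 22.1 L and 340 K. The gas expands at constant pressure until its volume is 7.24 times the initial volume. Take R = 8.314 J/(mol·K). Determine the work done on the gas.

P₁ = nRT₁/V₁ = 0.305×8.314×340/22.1 = 39.0 kPa.
Isobaric: P stays 39.0 kPa; V/T = const ⇒ T₂ = 2460 K, V₂ = 160 L.
W = PΔV = 39.0×(160−22.1) kPa·L = 5380 J.
Work done on the gas = −W_by = -5380 J.

-5380 J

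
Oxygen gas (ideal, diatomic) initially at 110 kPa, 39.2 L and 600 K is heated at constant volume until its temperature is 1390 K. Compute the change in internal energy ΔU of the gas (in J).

n = P₁V₁/(RT₁) = 110×39.2/(8.314×600) = 0.864 mol.
Isochoric: V stays 39.2 L; P/T = const ⇒ T₂ = 1390 K, P₂ = 255 kPa.
For an ideal gas ΔU = nCvΔT with Cv = (5/2)R = 20.8 J/(mol·K).
ΔU = 0.864×20.8×(1390−600) = 14200 J.

14200 J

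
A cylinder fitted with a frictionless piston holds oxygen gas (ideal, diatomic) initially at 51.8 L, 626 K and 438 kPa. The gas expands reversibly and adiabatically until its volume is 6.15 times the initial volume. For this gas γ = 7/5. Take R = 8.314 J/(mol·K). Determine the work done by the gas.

29300 J

n = P₁V₁/(RT₁) = 438×51.8/(8.314×626) = 4.36 mol.
Adiabatic: TV^(γ−1) = const ⇒ T₂ = 626×(0.163)^0.400 = 303 K; PV^γ = const ⇒ P₂ = 34.4 kPa.
ΔU = nCvΔT = 4.36×20.8×(303−626) = -29300 J.
Q = 0 for an adiabatic process, so W = −ΔU = 29300 J.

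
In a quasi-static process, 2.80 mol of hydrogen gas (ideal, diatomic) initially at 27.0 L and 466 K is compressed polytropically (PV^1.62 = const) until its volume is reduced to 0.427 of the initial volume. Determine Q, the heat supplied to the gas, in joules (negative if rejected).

6690 J

P₁ = nRT₁/V₁ = 2.80×8.314×466/27.0 = 402 kPa.
Polytropic n=1.62: T₂ = T₁(V₁/V₂)^(n−1) = 466×(2.34)^0.62 = 790 K; P₂ = P₁(V₁/V₂)^n = 1590 kPa.
W = (P₁V₁−P₂V₂)/(n−1) = (402×27.0−1590×11.5)/0.62 = -12200 J.
ΔU = nCvΔT = 2.80×20.8×(790−466) = 18800 J.
Q = ΔU + W = 6690 J.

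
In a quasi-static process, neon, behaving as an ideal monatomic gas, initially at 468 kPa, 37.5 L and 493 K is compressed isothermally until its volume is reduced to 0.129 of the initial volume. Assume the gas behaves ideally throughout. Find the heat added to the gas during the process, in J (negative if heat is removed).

n = P₁V₁/(RT₁) = 468×37.5/(8.314×493) = 4.28 mol.
Isothermal: T stays 493 K; PV = const ⇒ V₂ = 4.84 L, P₂ = 3630 kPa.
ΔU = 0 (ideal gas, T constant).
W = nRT ln(V₂/V₁) = 4.28×8.314×493×ln(0.129) = -35900 J.
Q = ΔU + W = -35900 J.

-35900 J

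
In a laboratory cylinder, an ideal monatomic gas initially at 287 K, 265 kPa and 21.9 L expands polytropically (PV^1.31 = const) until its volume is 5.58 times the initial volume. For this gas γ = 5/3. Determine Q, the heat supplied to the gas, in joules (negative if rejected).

n = P₁V₁/(RT₁) = 265×21.9/(8.314×287) = 2.43 mol.
Polytropic n=1.31: T₂ = T₁(V₁/V₂)^(n−1) = 287×(0.179)^0.31 = 168 K; P₂ = P₁(V₁/V₂)^n = 27.9 kPa.
W = (P₁V₁−P₂V₂)/(n−1) = (265×21.9−27.9×122)/0.31 = 7730 J.
ΔU = nCvΔT = 2.43×12.5×(168−287) = -3600 J.
Q = ΔU + W = 4140 J.

4140 J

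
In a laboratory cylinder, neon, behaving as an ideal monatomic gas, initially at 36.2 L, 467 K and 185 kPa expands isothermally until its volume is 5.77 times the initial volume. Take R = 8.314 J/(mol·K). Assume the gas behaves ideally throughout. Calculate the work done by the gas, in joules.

n = P₁V₁/(RT₁) = 185×36.2/(8.314×467) = 1.72 mol.
Isothermal: T stays 467 K; PV = const ⇒ V₂ = 209 L, P₂ = 32.1 kPa.
W = nRT ln(V₂/V₁) = 1.72×8.314×467×ln(5.77) = 11700 J.

11700 J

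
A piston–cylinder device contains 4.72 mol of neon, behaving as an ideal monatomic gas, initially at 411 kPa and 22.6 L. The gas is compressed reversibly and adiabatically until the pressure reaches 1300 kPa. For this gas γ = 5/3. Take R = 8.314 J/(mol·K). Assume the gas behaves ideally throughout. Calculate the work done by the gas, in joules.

-8150 J

T₁ = P₁V₁/(nR) = 411×22.6/(4.72×8.314) = 237 K.
Adiabatic: T₂/T₁ = (P₂/P₁)^((γ−1)/γ) ⇒ T₂ = 237×(3.16)^0.400 = 375 K; V₂ = 11.3 L.
ΔU = nCvΔT = 4.72×12.5×(375−237) = 8150 J.
Q = 0 for an adiabatic process, so W = −ΔU = -8150 J.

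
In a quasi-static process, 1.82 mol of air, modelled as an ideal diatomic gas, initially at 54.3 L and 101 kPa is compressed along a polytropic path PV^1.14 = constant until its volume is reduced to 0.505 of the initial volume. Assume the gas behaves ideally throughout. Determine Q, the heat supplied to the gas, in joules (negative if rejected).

T₁ = P₁V₁/(nR) = 101×54.3/(1.82×8.314) = 362 K.
Polytropic n=1.14: T₂ = T₁(V₁/V₂)^(n−1) = 362×(1.98)^0.14 = 399 K; P₂ = P₁(V₁/V₂)^n = 220 kPa.
W = (P₁V₁−P₂V₂)/(n−1) = (101×54.3−220×27.4)/0.14 = -3930 J.
ΔU = nCvΔT = 1.82×20.8×(399−362) = 1380 J.
Q = ΔU + W = -2560 J.

-2560 J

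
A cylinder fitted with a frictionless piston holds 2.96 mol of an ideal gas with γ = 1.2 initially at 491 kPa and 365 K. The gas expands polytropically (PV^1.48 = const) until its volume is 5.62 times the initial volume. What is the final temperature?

159 K

V₁ = nRT₁/P₁ = 2.96×8.314×365/491 = 18.3 L.
Polytropic n=1.48: T₂ = T₁(V₁/V₂)^(n−1) = 365×(0.178)^0.48 = 159 K; P₂ = P₁(V₁/V₂)^n = 38.1 kPa.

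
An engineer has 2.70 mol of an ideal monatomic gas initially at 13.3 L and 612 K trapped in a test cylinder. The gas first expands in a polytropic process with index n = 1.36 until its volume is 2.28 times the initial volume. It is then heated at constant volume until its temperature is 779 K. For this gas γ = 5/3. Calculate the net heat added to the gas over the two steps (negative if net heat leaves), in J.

P₁ = nRT₁/V₁ = 2.70×8.314×612/13.3 = 1030 kPa.
Step 1 — Polytropic n=1.36: T₂ = T₁(V₁/V₂)^(n−1) = 612×(0.439)^0.36 = 455 K; P₂ = P₁(V₁/V₂)^n = 337 kPa.
W = (P₁V₁−P₂V₂)/(n−1) = (1030×13.3−337×30.3)/0.36 = 9800 J.
ΔU = nCvΔT = 2.70×12.5×(455−612) = -5290 J.
Q = ΔU + W = 4510 J.
State after step 1: P = 337 kPa, V = 30.3 L, T = 455 K.
Step 2 — Isochoric: V stays 30.3 L; P/T = const ⇒ T₂ = 779 K, P₂ = 577 kPa.
W = 0 (no volume change).
ΔU = nCvΔT = 2.70×12.5×(779−455) = 10900 J.
Q = ΔU = 10900 J.
Net over both steps: W = 9800 J, Q = 15400 J, ΔU = 5620 J.

15400 J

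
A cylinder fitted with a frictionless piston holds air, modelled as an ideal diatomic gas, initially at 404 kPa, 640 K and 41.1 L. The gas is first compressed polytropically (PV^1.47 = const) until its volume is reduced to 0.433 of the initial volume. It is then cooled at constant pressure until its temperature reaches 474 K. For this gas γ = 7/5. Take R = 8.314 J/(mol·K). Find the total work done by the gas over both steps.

n = P₁V₁/(RT₁) = 404×41.1/(8.314×640) = 3.12 mol.
Step 1 — Polytropic n=1.47: T₂ = T₁(V₁/V₂)^(n−1) = 640×(2.31)^0.47 = 948 K; P₂ = P₁(V₁/V₂)^n = 1380 kPa.
W = (P₁V₁−P₂V₂)/(n−1) = (404×41.1−1380×17.8)/0.47 = -17000 J.
ΔU = nCvΔT = 3.12×20.8×(948−640) = 20000 J.
Q = ΔU + W = 2980 J.
State after step 1: P = 1380 kPa, V = 17.8 L, T = 948 K.
Step 2 — Isobaric: P stays 1380 kPa; V/T = const ⇒ T₂ = 474 K, V₂ = 8.89 L.
W = PΔV = 1380×(8.89−17.8) kPa·L = -12300 J.
ΔU = nCvΔT = 3.12×20.8×(474−948) = -30800 J.
Q = ΔU + W = nCpΔT = -43100 J.
Net over both steps: W = -29300 J, Q = -40100 J, ΔU = -10800 J.

-29300 J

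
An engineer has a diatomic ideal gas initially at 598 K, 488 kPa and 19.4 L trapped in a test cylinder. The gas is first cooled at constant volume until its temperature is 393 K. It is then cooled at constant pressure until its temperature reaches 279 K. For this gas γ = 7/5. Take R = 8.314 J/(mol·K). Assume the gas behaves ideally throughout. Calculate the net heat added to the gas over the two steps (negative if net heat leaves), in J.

n = P₁V₁/(RT₁) = 488×19.4/(8.314×598) = 1.90 mol.
Step 1 — Isochoric: V stays 19.4 L; P/T = const ⇒ T₂ = 393 K, P₂ = 321 kPa.
W = 0 (no volume change).
ΔU = nCvΔT = 1.90×20.8×(393−598) = -8110 J.
Q = ΔU = -8110 J.
State after step 1: P = 321 kPa, V = 19.4 L, T = 393 K.
Step 2 — Isobaric: P stays 321 kPa; V/T = const ⇒ T₂ = 279 K, V₂ = 13.8 L.
W = PΔV = 321×(13.8−19.4) kPa·L = -1800 J.
ΔU = nCvΔT = 1.90×20.8×(279−393) = -4510 J.
Q = ΔU + W = nCpΔT = -6320 J.
Net over both steps: W = -1800 J, Q = -14400 J, ΔU = -12600 J.

-14400 J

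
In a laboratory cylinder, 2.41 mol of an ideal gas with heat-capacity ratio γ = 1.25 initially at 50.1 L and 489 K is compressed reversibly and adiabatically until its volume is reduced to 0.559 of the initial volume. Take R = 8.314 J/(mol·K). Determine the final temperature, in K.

P₁ = nRT₁/V₁ = 2.41×8.314×489/50.1 = 196 kPa.
Adiabatic: TV^(γ−1) = const ⇒ T₂ = 489×(1.79)^0.250 = 566 K; PV^γ = const ⇒ P₂ = 405 kPa.

566 K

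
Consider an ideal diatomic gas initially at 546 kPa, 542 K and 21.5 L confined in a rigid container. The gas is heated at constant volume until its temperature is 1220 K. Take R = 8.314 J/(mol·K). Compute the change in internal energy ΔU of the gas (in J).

36700 J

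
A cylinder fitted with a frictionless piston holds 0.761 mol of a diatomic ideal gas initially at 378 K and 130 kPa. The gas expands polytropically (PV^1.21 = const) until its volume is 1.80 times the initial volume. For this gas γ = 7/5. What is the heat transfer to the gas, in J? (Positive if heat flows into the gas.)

V₁ = nRT₁/P₁ = 0.761×8.314×378/130 = 18.4 L.
Polytropic n=1.21: T₂ = T₁(V₁/V₂)^(n−1) = 378×(0.556)^0.21 = 334 K; P₂ = P₁(V₁/V₂)^n = 63.8 kPa.
W = (P₁V₁−P₂V₂)/(n−1) = (130×18.4−63.8×33.1)/0.21 = 1320 J.
ΔU = nCvΔT = 0.761×20.8×(334−378) = -694 J.
Q = ΔU + W = 628 J.

628 J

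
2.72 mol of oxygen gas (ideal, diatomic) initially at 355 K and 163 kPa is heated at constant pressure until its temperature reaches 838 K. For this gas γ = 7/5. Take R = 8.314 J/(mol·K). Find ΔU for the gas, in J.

27300 J

V₁ = nRT₁/P₁ = 2.72×8.314×355/163 = 49.3 L.
Isobaric: P stays 163 kPa; V/T = const ⇒ T₂ = 838 K, V₂ = 116 L.
For an ideal gas ΔU = nCvΔT with Cv = (5/2)R = 20.8 J/(mol·K).
ΔU = 2.72×20.8×(838−355) = 27300 J.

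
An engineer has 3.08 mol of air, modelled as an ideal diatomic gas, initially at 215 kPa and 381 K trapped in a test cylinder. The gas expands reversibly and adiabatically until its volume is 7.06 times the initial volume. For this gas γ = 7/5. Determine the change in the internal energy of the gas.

V₁ = nRT₁/P₁ = 3.08×8.314×381/215 = 45.4 L.
Adiabatic: TV^(γ−1) = const ⇒ T₂ = 381×(0.142)^0.400 = 174 K; PV^γ = const ⇒ P₂ = 13.9 kPa.
For an ideal gas ΔU = nCvΔT with Cv = (5/2)R = 20.8 J/(mol·K).
ΔU = 3.08×20.8×(174−381) = -13200 J.

-13200 J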